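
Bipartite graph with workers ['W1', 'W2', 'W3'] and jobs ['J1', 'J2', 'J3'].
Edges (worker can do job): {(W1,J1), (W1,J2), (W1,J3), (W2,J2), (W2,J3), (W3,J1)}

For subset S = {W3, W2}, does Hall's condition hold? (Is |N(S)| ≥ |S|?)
Yes: |N(S)| = 3, |S| = 2

Subset S = {W3, W2}
Neighbors N(S) = {J1, J2, J3}

|N(S)| = 3, |S| = 2
Hall's condition: |N(S)| ≥ |S| is satisfied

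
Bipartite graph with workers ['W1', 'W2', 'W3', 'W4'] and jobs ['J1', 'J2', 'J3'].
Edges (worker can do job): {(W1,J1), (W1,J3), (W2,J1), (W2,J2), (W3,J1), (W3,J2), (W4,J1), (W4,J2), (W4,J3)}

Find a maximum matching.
Matching: {(W1,J3), (W3,J1), (W4,J2)}

Maximum matching (size 3):
  W1 → J3
  W3 → J1
  W4 → J2

Each worker is assigned to at most one job, and each job to at most one worker.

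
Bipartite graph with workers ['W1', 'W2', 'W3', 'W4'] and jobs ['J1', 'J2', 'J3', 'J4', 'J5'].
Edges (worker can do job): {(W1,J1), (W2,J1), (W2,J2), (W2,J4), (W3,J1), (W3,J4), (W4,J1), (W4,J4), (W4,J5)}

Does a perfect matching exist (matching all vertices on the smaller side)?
Yes, perfect matching exists (size 4)

Perfect matching: {(W1,J1), (W2,J2), (W3,J4), (W4,J5)}
All 4 vertices on the smaller side are matched.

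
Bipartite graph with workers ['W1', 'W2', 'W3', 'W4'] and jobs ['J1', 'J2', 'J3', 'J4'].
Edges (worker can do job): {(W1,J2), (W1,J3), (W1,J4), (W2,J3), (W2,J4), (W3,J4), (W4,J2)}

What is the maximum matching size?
Maximum matching size = 3

Maximum matching: {(W1,J3), (W3,J4), (W4,J2)}
Size: 3

This assigns 3 workers to 3 distinct jobs.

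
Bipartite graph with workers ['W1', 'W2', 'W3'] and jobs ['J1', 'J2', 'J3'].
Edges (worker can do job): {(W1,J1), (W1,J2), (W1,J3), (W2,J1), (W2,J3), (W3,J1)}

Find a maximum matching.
Matching: {(W1,J2), (W2,J3), (W3,J1)}

Maximum matching (size 3):
  W1 → J2
  W2 → J3
  W3 → J1

Each worker is assigned to at most one job, and each job to at most one worker.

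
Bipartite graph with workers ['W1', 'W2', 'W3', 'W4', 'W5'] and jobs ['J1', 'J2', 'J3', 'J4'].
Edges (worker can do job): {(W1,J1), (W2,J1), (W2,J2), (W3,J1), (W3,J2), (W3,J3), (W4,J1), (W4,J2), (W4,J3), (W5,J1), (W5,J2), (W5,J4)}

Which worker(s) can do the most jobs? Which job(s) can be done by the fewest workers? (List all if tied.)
Most versatile: W3, W4, W5 (3 jobs); Least covered: J4 (1 workers)

Worker degrees (jobs they can do): W1:1, W2:2, W3:3, W4:3, W5:3
Job degrees (workers who can do it): J1:5, J2:4, J3:2, J4:1

Maximum worker degree is 3, achieved by: W3, W4, W5
Minimum job degree is 1, achieved by: J4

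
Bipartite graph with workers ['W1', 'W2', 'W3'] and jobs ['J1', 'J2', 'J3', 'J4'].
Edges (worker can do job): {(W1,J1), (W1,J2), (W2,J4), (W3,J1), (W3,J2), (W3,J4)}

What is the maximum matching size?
Maximum matching size = 3

Maximum matching: {(W1,J2), (W2,J4), (W3,J1)}
Size: 3

This assigns 3 workers to 3 distinct jobs.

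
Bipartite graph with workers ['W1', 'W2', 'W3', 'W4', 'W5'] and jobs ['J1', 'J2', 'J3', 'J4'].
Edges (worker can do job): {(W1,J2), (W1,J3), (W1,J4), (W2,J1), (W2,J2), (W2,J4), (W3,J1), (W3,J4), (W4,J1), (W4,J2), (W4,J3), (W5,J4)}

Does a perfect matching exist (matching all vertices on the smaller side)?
Yes, perfect matching exists (size 4)

Perfect matching: {(W1,J2), (W3,J1), (W4,J3), (W5,J4)}
All 4 vertices on the smaller side are matched.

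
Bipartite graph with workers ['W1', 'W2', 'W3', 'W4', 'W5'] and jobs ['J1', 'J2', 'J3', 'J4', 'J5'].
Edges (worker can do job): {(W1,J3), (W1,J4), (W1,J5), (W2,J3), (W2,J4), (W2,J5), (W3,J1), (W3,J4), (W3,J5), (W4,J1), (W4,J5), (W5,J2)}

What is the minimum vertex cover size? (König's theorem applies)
Minimum vertex cover size = 5

By König's theorem: in bipartite graphs,
min vertex cover = max matching = 5

Maximum matching has size 5, so minimum vertex cover also has size 5.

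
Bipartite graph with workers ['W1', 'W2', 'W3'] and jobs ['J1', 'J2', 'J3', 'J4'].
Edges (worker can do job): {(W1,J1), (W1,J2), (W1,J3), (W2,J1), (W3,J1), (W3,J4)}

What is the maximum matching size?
Maximum matching size = 3

Maximum matching: {(W1,J3), (W2,J1), (W3,J4)}
Size: 3

This assigns 3 workers to 3 distinct jobs.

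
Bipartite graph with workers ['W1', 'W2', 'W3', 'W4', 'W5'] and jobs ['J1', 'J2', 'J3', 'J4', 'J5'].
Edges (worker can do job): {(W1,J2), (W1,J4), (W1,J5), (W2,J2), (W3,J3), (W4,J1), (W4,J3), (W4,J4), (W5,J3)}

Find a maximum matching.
Matching: {(W1,J5), (W2,J2), (W3,J3), (W4,J4)}

Maximum matching (size 4):
  W1 → J5
  W2 → J2
  W3 → J3
  W4 → J4

Each worker is assigned to at most one job, and each job to at most one worker.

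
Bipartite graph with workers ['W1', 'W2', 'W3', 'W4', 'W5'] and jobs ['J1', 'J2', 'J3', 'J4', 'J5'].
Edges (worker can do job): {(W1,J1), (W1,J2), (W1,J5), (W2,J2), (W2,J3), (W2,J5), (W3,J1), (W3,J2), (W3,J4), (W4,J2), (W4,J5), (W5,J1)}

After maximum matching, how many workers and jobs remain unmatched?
Unmatched: 0 workers, 0 jobs

Maximum matching size: 5
Workers: 5 total, 5 matched, 0 unmatched
Jobs: 5 total, 5 matched, 0 unmatched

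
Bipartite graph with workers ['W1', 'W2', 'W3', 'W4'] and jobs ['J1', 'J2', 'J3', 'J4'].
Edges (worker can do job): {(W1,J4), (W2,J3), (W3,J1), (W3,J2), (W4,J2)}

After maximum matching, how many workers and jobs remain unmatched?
Unmatched: 0 workers, 0 jobs

Maximum matching size: 4
Workers: 4 total, 4 matched, 0 unmatched
Jobs: 4 total, 4 matched, 0 unmatched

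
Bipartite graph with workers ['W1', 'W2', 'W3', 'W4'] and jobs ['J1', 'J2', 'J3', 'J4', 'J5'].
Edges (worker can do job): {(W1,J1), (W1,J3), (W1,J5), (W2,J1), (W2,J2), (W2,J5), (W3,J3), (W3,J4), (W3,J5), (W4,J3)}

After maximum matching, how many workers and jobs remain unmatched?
Unmatched: 0 workers, 1 jobs

Maximum matching size: 4
Workers: 4 total, 4 matched, 0 unmatched
Jobs: 5 total, 4 matched, 1 unmatched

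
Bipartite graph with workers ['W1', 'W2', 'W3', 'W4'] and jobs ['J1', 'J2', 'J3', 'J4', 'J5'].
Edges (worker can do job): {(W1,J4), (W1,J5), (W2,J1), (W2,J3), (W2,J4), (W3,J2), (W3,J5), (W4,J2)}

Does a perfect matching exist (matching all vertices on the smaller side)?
Yes, perfect matching exists (size 4)

Perfect matching: {(W1,J4), (W2,J3), (W3,J5), (W4,J2)}
All 4 vertices on the smaller side are matched.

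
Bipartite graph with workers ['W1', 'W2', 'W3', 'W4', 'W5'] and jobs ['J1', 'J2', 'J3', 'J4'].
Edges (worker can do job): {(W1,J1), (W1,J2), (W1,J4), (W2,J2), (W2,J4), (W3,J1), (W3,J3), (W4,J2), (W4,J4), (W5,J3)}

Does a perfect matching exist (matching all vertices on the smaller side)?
Yes, perfect matching exists (size 4)

Perfect matching: {(W1,J2), (W3,J1), (W4,J4), (W5,J3)}
All 4 vertices on the smaller side are matched.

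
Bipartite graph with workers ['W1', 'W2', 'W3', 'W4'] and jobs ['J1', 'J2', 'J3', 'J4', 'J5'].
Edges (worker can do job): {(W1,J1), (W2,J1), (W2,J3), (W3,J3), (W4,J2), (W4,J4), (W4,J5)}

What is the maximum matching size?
Maximum matching size = 3

Maximum matching: {(W1,J1), (W3,J3), (W4,J2)}
Size: 3

This assigns 3 workers to 3 distinct jobs.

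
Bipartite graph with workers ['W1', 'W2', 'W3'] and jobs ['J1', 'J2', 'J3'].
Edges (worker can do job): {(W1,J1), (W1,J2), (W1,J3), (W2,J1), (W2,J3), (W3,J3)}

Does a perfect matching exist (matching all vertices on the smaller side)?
Yes, perfect matching exists (size 3)

Perfect matching: {(W1,J2), (W2,J1), (W3,J3)}
All 3 vertices on the smaller side are matched.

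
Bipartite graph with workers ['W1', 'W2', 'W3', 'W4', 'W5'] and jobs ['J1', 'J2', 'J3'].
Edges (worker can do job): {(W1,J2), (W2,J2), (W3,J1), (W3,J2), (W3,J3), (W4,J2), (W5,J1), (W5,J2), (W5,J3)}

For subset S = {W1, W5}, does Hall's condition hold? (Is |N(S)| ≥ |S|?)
Yes: |N(S)| = 3, |S| = 2

Subset S = {W1, W5}
Neighbors N(S) = {J1, J2, J3}

|N(S)| = 3, |S| = 2
Hall's condition: |N(S)| ≥ |S| is satisfied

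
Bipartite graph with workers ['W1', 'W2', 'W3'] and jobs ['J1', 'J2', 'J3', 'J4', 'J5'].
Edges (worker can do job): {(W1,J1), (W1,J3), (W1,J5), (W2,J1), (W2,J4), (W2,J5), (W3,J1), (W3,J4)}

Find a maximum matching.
Matching: {(W1,J5), (W2,J4), (W3,J1)}

Maximum matching (size 3):
  W1 → J5
  W2 → J4
  W3 → J1

Each worker is assigned to at most one job, and each job to at most one worker.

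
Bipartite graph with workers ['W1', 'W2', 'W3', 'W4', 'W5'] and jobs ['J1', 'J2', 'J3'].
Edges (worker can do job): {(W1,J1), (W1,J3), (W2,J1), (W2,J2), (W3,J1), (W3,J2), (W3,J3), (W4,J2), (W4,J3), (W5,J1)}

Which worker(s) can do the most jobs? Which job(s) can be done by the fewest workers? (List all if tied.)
Most versatile: W3 (3 jobs); Least covered: J2, J3 (3 workers)

Worker degrees (jobs they can do): W1:2, W2:2, W3:3, W4:2, W5:1
Job degrees (workers who can do it): J1:4, J2:3, J3:3

Maximum worker degree is 3, achieved by: W3
Minimum job degree is 3, achieved by: J2, J3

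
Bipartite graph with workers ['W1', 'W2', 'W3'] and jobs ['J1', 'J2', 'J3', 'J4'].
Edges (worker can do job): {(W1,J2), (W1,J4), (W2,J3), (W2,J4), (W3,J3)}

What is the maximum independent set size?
Maximum independent set = 4

By König's theorem:
- Min vertex cover = Max matching = 3
- Max independent set = Total vertices - Min vertex cover
- Max independent set = 7 - 3 = 4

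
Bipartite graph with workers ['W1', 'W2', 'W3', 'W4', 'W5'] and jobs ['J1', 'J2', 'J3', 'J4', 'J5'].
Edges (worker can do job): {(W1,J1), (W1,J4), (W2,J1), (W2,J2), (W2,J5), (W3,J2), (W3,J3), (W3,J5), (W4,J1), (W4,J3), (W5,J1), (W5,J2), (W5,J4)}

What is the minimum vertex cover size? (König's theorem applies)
Minimum vertex cover size = 5

By König's theorem: in bipartite graphs,
min vertex cover = max matching = 5

Maximum matching has size 5, so minimum vertex cover also has size 5.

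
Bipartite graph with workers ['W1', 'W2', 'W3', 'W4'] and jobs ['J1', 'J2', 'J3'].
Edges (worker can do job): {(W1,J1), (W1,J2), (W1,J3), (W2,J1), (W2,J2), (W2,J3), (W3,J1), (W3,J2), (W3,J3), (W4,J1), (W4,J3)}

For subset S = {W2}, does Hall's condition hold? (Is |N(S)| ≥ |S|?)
Yes: |N(S)| = 3, |S| = 1

Subset S = {W2}
Neighbors N(S) = {J1, J2, J3}

|N(S)| = 3, |S| = 1
Hall's condition: |N(S)| ≥ |S| is satisfied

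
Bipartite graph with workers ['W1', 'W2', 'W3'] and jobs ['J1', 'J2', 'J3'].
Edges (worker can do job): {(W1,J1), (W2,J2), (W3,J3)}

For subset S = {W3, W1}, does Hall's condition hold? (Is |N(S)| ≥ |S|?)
Yes: |N(S)| = 2, |S| = 2

Subset S = {W3, W1}
Neighbors N(S) = {J1, J3}

|N(S)| = 2, |S| = 2
Hall's condition: |N(S)| ≥ |S| is satisfied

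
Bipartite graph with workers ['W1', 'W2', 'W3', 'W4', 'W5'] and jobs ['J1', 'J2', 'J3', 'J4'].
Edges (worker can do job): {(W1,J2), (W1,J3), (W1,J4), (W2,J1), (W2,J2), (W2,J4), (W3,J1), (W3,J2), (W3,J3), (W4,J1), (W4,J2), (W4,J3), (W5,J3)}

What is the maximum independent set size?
Maximum independent set = 5

By König's theorem:
- Min vertex cover = Max matching = 4
- Max independent set = Total vertices - Min vertex cover
- Max independent set = 9 - 4 = 5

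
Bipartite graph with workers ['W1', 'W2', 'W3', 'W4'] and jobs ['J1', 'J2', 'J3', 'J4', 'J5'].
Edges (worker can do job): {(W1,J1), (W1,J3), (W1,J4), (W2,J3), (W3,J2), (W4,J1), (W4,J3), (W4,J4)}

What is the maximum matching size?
Maximum matching size = 4

Maximum matching: {(W1,J1), (W2,J3), (W3,J2), (W4,J4)}
Size: 4

This assigns 4 workers to 4 distinct jobs.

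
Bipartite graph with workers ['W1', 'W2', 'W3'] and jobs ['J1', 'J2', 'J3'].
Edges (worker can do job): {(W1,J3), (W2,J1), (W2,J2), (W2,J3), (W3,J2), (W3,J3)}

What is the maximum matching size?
Maximum matching size = 3

Maximum matching: {(W1,J3), (W2,J1), (W3,J2)}
Size: 3

This assigns 3 workers to 3 distinct jobs.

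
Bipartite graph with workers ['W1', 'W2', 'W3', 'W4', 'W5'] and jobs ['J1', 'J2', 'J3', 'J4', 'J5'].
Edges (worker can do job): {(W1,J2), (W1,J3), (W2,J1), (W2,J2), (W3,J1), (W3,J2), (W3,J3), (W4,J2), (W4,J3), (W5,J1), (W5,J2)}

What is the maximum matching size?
Maximum matching size = 3

Maximum matching: {(W3,J2), (W4,J3), (W5,J1)}
Size: 3

This assigns 3 workers to 3 distinct jobs.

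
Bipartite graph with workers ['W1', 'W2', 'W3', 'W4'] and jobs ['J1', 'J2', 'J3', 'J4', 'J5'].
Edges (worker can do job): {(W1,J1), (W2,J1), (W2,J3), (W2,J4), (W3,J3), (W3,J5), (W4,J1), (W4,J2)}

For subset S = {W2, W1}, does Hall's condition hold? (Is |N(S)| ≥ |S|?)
Yes: |N(S)| = 3, |S| = 2

Subset S = {W2, W1}
Neighbors N(S) = {J1, J3, J4}

|N(S)| = 3, |S| = 2
Hall's condition: |N(S)| ≥ |S| is satisfied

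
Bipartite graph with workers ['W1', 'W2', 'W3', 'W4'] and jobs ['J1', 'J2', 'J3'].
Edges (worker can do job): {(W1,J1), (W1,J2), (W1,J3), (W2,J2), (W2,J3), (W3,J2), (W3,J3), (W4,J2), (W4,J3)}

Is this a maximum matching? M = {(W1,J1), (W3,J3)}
No, size 2 is not maximum

Proposed matching has size 2.
Maximum matching size for this graph: 3.

This is NOT maximum - can be improved to size 3.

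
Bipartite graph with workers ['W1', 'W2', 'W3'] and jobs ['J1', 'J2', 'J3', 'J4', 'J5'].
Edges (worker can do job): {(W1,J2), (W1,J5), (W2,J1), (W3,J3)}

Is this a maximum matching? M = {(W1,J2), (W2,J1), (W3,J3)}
Yes, size 3 is maximum

Proposed matching has size 3.
Maximum matching size for this graph: 3.

This is a maximum matching.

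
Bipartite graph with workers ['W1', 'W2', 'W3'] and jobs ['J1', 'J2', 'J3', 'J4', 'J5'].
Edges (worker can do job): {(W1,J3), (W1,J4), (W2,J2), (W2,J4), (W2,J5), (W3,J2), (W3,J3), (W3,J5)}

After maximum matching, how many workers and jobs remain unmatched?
Unmatched: 0 workers, 2 jobs

Maximum matching size: 3
Workers: 3 total, 3 matched, 0 unmatched
Jobs: 5 total, 3 matched, 2 unmatched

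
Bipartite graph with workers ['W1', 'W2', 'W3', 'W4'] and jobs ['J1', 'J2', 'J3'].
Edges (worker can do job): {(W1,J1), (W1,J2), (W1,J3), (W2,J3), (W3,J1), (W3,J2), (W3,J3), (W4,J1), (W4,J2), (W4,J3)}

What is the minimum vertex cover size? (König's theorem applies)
Minimum vertex cover size = 3

By König's theorem: in bipartite graphs,
min vertex cover = max matching = 3

Maximum matching has size 3, so minimum vertex cover also has size 3.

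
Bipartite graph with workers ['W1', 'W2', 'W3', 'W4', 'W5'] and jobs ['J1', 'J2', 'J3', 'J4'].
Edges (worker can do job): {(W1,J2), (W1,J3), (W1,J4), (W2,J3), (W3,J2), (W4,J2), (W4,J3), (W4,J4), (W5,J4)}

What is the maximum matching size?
Maximum matching size = 3

Maximum matching: {(W3,J2), (W4,J3), (W5,J4)}
Size: 3

This assigns 3 workers to 3 distinct jobs.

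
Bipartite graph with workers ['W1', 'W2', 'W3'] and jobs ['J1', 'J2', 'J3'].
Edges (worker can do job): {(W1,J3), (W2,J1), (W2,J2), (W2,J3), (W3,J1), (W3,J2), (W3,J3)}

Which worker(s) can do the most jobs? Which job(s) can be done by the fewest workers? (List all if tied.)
Most versatile: W2, W3 (3 jobs); Least covered: J1, J2 (2 workers)

Worker degrees (jobs they can do): W1:1, W2:3, W3:3
Job degrees (workers who can do it): J1:2, J2:2, J3:3

Maximum worker degree is 3, achieved by: W2, W3
Minimum job degree is 2, achieved by: J1, J2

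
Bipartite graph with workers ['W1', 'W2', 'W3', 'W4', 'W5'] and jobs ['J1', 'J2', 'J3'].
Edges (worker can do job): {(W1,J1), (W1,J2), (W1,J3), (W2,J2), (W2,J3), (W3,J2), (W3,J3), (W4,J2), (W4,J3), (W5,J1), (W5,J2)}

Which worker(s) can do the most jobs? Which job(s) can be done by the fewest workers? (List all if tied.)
Most versatile: W1 (3 jobs); Least covered: J1 (2 workers)

Worker degrees (jobs they can do): W1:3, W2:2, W3:2, W4:2, W5:2
Job degrees (workers who can do it): J1:2, J2:5, J3:4

Maximum worker degree is 3, achieved by: W1
Minimum job degree is 2, achieved by: J1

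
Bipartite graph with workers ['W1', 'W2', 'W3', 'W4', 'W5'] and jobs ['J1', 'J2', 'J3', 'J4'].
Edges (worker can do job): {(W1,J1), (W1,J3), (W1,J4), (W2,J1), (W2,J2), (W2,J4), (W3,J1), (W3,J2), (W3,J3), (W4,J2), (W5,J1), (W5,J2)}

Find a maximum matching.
Matching: {(W1,J4), (W3,J3), (W4,J2), (W5,J1)}

Maximum matching (size 4):
  W1 → J4
  W3 → J3
  W4 → J2
  W5 → J1

Each worker is assigned to at most one job, and each job to at most one worker.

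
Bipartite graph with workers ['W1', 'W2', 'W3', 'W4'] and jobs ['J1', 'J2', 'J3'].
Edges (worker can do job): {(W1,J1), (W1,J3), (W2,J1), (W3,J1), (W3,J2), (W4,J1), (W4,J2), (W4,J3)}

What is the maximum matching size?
Maximum matching size = 3

Maximum matching: {(W1,J3), (W3,J1), (W4,J2)}
Size: 3

This assigns 3 workers to 3 distinct jobs.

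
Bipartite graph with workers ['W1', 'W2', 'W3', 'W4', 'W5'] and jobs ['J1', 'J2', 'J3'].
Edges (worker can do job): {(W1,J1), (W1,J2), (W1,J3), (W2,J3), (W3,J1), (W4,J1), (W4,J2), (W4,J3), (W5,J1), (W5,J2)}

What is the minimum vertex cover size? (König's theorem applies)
Minimum vertex cover size = 3

By König's theorem: in bipartite graphs,
min vertex cover = max matching = 3

Maximum matching has size 3, so minimum vertex cover also has size 3.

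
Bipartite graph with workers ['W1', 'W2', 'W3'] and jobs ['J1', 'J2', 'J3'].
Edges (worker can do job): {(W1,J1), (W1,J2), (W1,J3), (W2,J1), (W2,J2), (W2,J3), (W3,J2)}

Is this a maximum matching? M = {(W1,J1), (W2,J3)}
No, size 2 is not maximum

Proposed matching has size 2.
Maximum matching size for this graph: 3.

This is NOT maximum - can be improved to size 3.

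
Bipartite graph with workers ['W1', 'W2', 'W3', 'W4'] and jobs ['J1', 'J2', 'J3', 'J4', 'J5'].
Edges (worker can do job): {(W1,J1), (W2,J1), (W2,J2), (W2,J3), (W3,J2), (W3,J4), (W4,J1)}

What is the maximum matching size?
Maximum matching size = 3

Maximum matching: {(W2,J2), (W3,J4), (W4,J1)}
Size: 3

This assigns 3 workers to 3 distinct jobs.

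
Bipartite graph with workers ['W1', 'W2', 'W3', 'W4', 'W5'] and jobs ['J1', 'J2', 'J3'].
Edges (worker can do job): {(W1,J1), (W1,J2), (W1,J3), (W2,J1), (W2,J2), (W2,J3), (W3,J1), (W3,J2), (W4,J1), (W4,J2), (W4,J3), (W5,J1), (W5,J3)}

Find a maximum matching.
Matching: {(W3,J2), (W4,J3), (W5,J1)}

Maximum matching (size 3):
  W3 → J2
  W4 → J3
  W5 → J1

Each worker is assigned to at most one job, and each job to at most one worker.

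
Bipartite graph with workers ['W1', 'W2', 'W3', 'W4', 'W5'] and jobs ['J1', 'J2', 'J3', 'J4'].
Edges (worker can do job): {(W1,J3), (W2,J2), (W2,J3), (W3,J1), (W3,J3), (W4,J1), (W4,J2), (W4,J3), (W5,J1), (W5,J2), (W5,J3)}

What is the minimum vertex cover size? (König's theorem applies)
Minimum vertex cover size = 3

By König's theorem: in bipartite graphs,
min vertex cover = max matching = 3

Maximum matching has size 3, so minimum vertex cover also has size 3.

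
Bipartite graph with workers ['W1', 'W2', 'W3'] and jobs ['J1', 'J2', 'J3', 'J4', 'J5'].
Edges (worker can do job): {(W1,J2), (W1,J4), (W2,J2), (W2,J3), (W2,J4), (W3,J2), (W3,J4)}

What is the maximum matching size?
Maximum matching size = 3

Maximum matching: {(W1,J2), (W2,J3), (W3,J4)}
Size: 3

This assigns 3 workers to 3 distinct jobs.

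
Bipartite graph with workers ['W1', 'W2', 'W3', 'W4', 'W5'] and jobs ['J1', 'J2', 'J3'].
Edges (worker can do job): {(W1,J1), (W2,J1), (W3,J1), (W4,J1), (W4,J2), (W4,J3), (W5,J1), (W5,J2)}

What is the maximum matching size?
Maximum matching size = 3

Maximum matching: {(W3,J1), (W4,J3), (W5,J2)}
Size: 3

This assigns 3 workers to 3 distinct jobs.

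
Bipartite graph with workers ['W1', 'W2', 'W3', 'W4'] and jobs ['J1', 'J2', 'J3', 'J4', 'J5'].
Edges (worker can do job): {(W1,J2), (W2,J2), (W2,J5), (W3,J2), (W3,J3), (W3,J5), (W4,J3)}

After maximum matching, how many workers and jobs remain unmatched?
Unmatched: 1 workers, 2 jobs

Maximum matching size: 3
Workers: 4 total, 3 matched, 1 unmatched
Jobs: 5 total, 3 matched, 2 unmatched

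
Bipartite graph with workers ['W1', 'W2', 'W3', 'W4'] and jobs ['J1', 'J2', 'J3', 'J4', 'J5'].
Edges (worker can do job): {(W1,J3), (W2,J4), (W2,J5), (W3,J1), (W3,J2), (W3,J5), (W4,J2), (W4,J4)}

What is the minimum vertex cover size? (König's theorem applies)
Minimum vertex cover size = 4

By König's theorem: in bipartite graphs,
min vertex cover = max matching = 4

Maximum matching has size 4, so minimum vertex cover also has size 4.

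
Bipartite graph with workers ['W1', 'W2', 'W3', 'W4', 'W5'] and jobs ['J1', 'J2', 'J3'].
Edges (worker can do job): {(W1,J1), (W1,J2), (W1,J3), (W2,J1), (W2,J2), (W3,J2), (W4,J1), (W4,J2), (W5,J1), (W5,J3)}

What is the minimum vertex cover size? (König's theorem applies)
Minimum vertex cover size = 3

By König's theorem: in bipartite graphs,
min vertex cover = max matching = 3

Maximum matching has size 3, so minimum vertex cover also has size 3.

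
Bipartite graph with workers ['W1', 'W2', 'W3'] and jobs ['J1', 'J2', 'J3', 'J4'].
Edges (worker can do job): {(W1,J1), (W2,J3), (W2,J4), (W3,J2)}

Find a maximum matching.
Matching: {(W1,J1), (W2,J3), (W3,J2)}

Maximum matching (size 3):
  W1 → J1
  W2 → J3
  W3 → J2

Each worker is assigned to at most one job, and each job to at most one worker.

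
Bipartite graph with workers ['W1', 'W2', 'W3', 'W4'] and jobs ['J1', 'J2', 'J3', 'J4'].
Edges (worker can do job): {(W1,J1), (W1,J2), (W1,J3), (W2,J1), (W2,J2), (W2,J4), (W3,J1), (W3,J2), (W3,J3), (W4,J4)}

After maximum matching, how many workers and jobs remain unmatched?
Unmatched: 0 workers, 0 jobs

Maximum matching size: 4
Workers: 4 total, 4 matched, 0 unmatched
Jobs: 4 total, 4 matched, 0 unmatched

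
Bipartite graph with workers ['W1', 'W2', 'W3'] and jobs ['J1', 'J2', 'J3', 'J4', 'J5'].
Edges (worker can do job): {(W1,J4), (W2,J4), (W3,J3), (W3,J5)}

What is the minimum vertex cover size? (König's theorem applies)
Minimum vertex cover size = 2

By König's theorem: in bipartite graphs,
min vertex cover = max matching = 2

Maximum matching has size 2, so minimum vertex cover also has size 2.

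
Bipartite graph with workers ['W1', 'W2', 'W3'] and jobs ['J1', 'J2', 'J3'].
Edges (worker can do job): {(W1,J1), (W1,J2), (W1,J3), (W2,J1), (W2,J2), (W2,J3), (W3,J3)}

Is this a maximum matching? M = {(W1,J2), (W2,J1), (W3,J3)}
Yes, size 3 is maximum

Proposed matching has size 3.
Maximum matching size for this graph: 3.

This is a maximum matching.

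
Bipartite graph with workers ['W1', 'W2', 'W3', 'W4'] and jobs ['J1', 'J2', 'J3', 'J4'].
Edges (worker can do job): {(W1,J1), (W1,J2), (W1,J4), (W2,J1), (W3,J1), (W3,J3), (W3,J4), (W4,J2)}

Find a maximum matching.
Matching: {(W1,J4), (W2,J1), (W3,J3), (W4,J2)}

Maximum matching (size 4):
  W1 → J4
  W2 → J1
  W3 → J3
  W4 → J2

Each worker is assigned to at most one job, and each job to at most one worker.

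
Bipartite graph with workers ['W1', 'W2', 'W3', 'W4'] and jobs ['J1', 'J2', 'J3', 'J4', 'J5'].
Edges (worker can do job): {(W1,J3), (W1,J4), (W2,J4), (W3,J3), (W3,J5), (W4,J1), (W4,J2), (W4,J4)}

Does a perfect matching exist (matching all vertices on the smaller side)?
Yes, perfect matching exists (size 4)

Perfect matching: {(W1,J3), (W2,J4), (W3,J5), (W4,J2)}
All 4 vertices on the smaller side are matched.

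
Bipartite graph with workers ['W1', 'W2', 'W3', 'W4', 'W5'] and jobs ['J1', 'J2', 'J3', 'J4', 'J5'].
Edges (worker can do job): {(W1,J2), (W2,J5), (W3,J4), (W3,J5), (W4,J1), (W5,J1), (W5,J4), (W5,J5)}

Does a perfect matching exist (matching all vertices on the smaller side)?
No, maximum matching has size 4 < 5

Maximum matching has size 4, need 5 for perfect matching.
Unmatched workers: ['W2']
Unmatched jobs: ['J3']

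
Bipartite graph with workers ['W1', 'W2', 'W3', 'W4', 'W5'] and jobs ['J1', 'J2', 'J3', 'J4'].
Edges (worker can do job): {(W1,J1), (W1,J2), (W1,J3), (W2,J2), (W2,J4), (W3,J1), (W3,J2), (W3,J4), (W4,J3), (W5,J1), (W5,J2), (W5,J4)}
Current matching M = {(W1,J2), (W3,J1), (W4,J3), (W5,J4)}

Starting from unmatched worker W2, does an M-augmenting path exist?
No augmenting path from W2

Alternating search from W2 reaches jobs: {J1, J2, J3, J4}.
Every reachable job is already matched in M, and following those matched edges back to workers exposes no further unvisited jobs.
No M-augmenting path from W2 exists.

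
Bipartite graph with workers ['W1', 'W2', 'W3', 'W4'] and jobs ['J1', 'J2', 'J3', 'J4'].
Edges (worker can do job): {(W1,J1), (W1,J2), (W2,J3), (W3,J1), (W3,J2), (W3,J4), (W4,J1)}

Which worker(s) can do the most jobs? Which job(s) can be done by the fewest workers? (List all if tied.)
Most versatile: W3 (3 jobs); Least covered: J3, J4 (1 workers)

Worker degrees (jobs they can do): W1:2, W2:1, W3:3, W4:1
Job degrees (workers who can do it): J1:3, J2:2, J3:1, J4:1

Maximum worker degree is 3, achieved by: W3
Minimum job degree is 1, achieved by: J3, J4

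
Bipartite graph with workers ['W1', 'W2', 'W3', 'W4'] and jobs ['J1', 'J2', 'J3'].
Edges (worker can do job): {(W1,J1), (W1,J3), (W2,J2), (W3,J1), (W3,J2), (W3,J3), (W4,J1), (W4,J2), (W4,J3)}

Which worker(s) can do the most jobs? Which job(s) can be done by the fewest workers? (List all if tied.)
Most versatile: W3, W4 (3 jobs); Least covered: J1, J2, J3 (3 workers)

Worker degrees (jobs they can do): W1:2, W2:1, W3:3, W4:3
Job degrees (workers who can do it): J1:3, J2:3, J3:3

Maximum worker degree is 3, achieved by: W3, W4
Minimum job degree is 3, achieved by: J1, J2, J3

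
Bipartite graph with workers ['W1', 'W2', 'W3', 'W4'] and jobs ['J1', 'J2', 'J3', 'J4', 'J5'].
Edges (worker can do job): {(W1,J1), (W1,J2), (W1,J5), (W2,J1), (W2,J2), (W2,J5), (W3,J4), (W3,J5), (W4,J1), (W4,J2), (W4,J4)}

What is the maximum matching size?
Maximum matching size = 4

Maximum matching: {(W1,J2), (W2,J5), (W3,J4), (W4,J1)}
Size: 4

This assigns 4 workers to 4 distinct jobs.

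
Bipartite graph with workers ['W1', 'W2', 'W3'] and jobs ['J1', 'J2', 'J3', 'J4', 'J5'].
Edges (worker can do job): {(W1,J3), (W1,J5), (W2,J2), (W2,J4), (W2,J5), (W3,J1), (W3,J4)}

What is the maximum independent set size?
Maximum independent set = 5

By König's theorem:
- Min vertex cover = Max matching = 3
- Max independent set = Total vertices - Min vertex cover
- Max independent set = 8 - 3 = 5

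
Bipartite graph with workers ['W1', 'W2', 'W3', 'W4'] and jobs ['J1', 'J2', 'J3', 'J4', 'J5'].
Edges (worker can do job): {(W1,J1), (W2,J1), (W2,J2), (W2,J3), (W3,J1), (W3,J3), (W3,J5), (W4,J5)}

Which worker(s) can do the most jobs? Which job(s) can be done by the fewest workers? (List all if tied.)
Most versatile: W2, W3 (3 jobs); Least covered: J4 (0 workers)

Worker degrees (jobs they can do): W1:1, W2:3, W3:3, W4:1
Job degrees (workers who can do it): J1:3, J2:1, J3:2, J4:0, J5:2

Maximum worker degree is 3, achieved by: W2, W3
Minimum job degree is 0, achieved by: J4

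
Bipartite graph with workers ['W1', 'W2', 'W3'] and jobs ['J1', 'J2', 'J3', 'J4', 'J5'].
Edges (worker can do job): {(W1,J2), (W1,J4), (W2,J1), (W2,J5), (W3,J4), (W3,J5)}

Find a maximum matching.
Matching: {(W1,J2), (W2,J5), (W3,J4)}

Maximum matching (size 3):
  W1 → J2
  W2 → J5
  W3 → J4

Each worker is assigned to at most one job, and each job to at most one worker.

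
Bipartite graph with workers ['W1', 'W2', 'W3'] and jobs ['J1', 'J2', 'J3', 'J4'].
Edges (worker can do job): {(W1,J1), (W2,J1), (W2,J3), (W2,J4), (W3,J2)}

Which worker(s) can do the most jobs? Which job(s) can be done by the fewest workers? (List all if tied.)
Most versatile: W2 (3 jobs); Least covered: J2, J3, J4 (1 workers)

Worker degrees (jobs they can do): W1:1, W2:3, W3:1
Job degrees (workers who can do it): J1:2, J2:1, J3:1, J4:1

Maximum worker degree is 3, achieved by: W2
Minimum job degree is 1, achieved by: J2, J3, J4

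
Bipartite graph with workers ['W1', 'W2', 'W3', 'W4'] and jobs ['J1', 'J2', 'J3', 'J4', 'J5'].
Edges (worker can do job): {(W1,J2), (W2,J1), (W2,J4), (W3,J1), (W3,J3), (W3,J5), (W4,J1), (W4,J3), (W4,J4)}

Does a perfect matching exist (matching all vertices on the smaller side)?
Yes, perfect matching exists (size 4)

Perfect matching: {(W1,J2), (W2,J1), (W3,J5), (W4,J4)}
All 4 vertices on the smaller side are matched.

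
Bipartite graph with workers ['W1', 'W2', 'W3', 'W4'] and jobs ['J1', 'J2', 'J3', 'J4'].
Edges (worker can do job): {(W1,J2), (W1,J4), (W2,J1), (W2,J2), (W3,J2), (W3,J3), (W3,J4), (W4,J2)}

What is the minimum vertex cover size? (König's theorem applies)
Minimum vertex cover size = 4

By König's theorem: in bipartite graphs,
min vertex cover = max matching = 4

Maximum matching has size 4, so minimum vertex cover also has size 4.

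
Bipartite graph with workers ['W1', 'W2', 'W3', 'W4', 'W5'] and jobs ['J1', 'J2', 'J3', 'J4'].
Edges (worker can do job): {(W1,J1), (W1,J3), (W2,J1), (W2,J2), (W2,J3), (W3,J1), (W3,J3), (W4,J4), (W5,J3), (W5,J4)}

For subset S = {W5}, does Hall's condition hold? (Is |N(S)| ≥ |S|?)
Yes: |N(S)| = 2, |S| = 1

Subset S = {W5}
Neighbors N(S) = {J3, J4}

|N(S)| = 2, |S| = 1
Hall's condition: |N(S)| ≥ |S| is satisfied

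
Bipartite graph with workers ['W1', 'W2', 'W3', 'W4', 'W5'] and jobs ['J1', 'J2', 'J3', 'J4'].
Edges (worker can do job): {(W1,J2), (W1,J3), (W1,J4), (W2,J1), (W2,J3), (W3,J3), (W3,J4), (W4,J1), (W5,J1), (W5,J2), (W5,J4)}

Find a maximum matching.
Matching: {(W1,J4), (W3,J3), (W4,J1), (W5,J2)}

Maximum matching (size 4):
  W1 → J4
  W3 → J3
  W4 → J1
  W5 → J2

Each worker is assigned to at most one job, and each job to at most one worker.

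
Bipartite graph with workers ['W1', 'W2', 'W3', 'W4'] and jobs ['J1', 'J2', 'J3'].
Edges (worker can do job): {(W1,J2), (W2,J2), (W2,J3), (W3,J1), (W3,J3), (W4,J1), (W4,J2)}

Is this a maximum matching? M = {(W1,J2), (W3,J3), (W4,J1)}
Yes, size 3 is maximum

Proposed matching has size 3.
Maximum matching size for this graph: 3.

This is a maximum matching.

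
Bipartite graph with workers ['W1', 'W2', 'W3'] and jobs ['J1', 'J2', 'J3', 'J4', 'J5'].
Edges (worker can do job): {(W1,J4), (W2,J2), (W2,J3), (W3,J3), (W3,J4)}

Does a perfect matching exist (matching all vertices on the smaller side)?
Yes, perfect matching exists (size 3)

Perfect matching: {(W1,J4), (W2,J2), (W3,J3)}
All 3 vertices on the smaller side are matched.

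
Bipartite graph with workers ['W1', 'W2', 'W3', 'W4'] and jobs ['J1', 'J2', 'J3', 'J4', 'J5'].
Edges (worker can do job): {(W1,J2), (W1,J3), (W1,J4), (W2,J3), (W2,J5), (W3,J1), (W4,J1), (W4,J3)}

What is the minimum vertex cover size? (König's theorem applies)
Minimum vertex cover size = 4

By König's theorem: in bipartite graphs,
min vertex cover = max matching = 4

Maximum matching has size 4, so minimum vertex cover also has size 4.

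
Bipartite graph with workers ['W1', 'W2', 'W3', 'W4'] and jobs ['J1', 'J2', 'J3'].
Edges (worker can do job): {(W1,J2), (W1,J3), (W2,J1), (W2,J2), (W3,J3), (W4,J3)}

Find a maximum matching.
Matching: {(W1,J2), (W2,J1), (W4,J3)}

Maximum matching (size 3):
  W1 → J2
  W2 → J1
  W4 → J3

Each worker is assigned to at most one job, and each job to at most one worker.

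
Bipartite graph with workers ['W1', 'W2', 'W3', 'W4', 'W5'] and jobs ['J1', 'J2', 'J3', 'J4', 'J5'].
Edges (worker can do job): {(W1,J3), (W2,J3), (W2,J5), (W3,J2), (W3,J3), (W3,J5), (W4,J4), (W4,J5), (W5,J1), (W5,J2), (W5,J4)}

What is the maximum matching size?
Maximum matching size = 5

Maximum matching: {(W1,J3), (W2,J5), (W3,J2), (W4,J4), (W5,J1)}
Size: 5

This assigns 5 workers to 5 distinct jobs.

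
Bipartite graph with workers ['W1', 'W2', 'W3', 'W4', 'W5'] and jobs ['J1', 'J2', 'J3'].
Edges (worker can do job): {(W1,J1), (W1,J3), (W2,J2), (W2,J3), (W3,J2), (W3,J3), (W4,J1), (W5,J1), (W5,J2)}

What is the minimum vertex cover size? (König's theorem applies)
Minimum vertex cover size = 3

By König's theorem: in bipartite graphs,
min vertex cover = max matching = 3

Maximum matching has size 3, so minimum vertex cover also has size 3.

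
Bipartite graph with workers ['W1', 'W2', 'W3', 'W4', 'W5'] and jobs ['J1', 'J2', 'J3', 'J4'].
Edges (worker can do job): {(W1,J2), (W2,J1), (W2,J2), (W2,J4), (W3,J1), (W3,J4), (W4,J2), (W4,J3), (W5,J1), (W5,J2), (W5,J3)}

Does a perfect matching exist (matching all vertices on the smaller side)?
Yes, perfect matching exists (size 4)

Perfect matching: {(W2,J4), (W3,J1), (W4,J2), (W5,J3)}
All 4 vertices on the smaller side are matched.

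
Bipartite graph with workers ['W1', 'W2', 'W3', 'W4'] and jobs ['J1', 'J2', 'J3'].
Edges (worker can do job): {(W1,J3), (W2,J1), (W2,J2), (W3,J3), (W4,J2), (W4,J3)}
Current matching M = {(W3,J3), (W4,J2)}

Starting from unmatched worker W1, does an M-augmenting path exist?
No augmenting path from W1

Alternating search from W1 reaches jobs: {J3}.
Every reachable job is already matched in M, and following those matched edges back to workers exposes no further unvisited jobs.
No M-augmenting path from W1 exists.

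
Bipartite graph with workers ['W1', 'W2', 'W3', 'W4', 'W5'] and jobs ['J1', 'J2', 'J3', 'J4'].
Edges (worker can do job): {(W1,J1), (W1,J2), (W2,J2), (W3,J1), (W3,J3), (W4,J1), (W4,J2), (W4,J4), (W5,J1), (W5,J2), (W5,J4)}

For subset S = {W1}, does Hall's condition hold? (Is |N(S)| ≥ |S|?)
Yes: |N(S)| = 2, |S| = 1

Subset S = {W1}
Neighbors N(S) = {J1, J2}

|N(S)| = 2, |S| = 1
Hall's condition: |N(S)| ≥ |S| is satisfied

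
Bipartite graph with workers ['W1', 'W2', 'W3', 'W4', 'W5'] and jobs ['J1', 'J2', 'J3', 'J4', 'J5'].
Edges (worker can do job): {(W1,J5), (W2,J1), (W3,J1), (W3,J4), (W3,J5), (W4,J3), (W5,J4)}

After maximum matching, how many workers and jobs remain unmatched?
Unmatched: 1 workers, 1 jobs

Maximum matching size: 4
Workers: 5 total, 4 matched, 1 unmatched
Jobs: 5 total, 4 matched, 1 unmatched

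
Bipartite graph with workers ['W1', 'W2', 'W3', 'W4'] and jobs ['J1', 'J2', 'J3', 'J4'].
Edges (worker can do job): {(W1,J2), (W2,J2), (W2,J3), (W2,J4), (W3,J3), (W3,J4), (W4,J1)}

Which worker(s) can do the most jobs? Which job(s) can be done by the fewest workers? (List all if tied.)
Most versatile: W2 (3 jobs); Least covered: J1 (1 workers)

Worker degrees (jobs they can do): W1:1, W2:3, W3:2, W4:1
Job degrees (workers who can do it): J1:1, J2:2, J3:2, J4:2

Maximum worker degree is 3, achieved by: W2
Minimum job degree is 1, achieved by: J1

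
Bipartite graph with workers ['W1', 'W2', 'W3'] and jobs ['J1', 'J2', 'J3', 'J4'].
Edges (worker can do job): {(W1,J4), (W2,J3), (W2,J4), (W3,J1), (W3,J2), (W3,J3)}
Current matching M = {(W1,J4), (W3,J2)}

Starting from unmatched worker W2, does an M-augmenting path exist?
Yes: W2 → J3

An M-augmenting path alternates non-matching / matching edges, starting and ending at unmatched vertices.
Path: W2 → J3
(J3 is unmatched in M, so the path is augmenting.)
Flipping edges along this path would increase |M| from 2 to 3.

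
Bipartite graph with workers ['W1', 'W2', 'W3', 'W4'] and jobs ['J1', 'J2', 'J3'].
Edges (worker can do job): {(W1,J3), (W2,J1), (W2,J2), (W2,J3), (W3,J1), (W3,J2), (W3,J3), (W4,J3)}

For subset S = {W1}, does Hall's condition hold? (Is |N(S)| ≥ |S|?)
Yes: |N(S)| = 1, |S| = 1

Subset S = {W1}
Neighbors N(S) = {J3}

|N(S)| = 1, |S| = 1
Hall's condition: |N(S)| ≥ |S| is satisfied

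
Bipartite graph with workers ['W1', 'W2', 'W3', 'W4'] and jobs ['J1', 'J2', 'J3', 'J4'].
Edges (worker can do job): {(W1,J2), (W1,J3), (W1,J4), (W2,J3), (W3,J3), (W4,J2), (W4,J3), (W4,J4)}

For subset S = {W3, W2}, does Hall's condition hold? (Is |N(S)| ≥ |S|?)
No: |N(S)| = 1, |S| = 2

Subset S = {W3, W2}
Neighbors N(S) = {J3}

|N(S)| = 1, |S| = 2
Hall's condition: |N(S)| ≥ |S| is NOT satisfied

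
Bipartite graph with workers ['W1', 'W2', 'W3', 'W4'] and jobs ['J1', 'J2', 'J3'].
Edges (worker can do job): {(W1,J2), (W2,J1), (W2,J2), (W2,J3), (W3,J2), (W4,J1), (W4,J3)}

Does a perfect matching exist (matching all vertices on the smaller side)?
Yes, perfect matching exists (size 3)

Perfect matching: {(W2,J3), (W3,J2), (W4,J1)}
All 3 vertices on the smaller side are matched.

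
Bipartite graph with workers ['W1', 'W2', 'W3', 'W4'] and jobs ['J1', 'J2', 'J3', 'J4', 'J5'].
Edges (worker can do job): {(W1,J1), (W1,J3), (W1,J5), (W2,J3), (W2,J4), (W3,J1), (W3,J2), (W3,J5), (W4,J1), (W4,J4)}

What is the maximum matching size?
Maximum matching size = 4

Maximum matching: {(W1,J3), (W2,J4), (W3,J5), (W4,J1)}
Size: 4

This assigns 4 workers to 4 distinct jobs.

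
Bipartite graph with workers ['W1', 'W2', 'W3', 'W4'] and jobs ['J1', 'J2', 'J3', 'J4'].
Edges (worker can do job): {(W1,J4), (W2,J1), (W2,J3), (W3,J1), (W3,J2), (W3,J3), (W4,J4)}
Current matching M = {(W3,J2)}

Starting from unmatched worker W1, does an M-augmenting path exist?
Yes: W1 → J4

An M-augmenting path alternates non-matching / matching edges, starting and ending at unmatched vertices.
Path: W1 → J4
(J4 is unmatched in M, so the path is augmenting.)
Flipping edges along this path would increase |M| from 1 to 2.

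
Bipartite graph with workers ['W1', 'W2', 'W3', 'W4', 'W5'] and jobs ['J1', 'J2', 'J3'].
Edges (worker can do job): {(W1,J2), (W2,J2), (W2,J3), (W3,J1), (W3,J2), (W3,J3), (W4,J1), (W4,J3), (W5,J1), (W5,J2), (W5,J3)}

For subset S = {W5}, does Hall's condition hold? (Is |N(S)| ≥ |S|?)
Yes: |N(S)| = 3, |S| = 1

Subset S = {W5}
Neighbors N(S) = {J1, J2, J3}

|N(S)| = 3, |S| = 1
Hall's condition: |N(S)| ≥ |S| is satisfied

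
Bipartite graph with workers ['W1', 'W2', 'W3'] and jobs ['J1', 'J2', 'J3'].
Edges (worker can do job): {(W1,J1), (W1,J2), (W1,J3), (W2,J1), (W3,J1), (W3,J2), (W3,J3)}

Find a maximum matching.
Matching: {(W1,J2), (W2,J1), (W3,J3)}

Maximum matching (size 3):
  W1 → J2
  W2 → J1
  W3 → J3

Each worker is assigned to at most one job, and each job to at most one worker.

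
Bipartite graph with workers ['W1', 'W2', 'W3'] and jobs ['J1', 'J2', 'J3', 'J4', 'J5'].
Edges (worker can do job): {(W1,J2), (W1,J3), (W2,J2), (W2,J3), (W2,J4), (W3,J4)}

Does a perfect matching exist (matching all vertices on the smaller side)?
Yes, perfect matching exists (size 3)

Perfect matching: {(W1,J2), (W2,J3), (W3,J4)}
All 3 vertices on the smaller side are matched.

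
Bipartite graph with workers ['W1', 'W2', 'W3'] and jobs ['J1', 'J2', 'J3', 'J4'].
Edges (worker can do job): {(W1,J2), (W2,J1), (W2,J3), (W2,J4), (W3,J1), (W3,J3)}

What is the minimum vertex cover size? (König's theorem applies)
Minimum vertex cover size = 3

By König's theorem: in bipartite graphs,
min vertex cover = max matching = 3

Maximum matching has size 3, so minimum vertex cover also has size 3.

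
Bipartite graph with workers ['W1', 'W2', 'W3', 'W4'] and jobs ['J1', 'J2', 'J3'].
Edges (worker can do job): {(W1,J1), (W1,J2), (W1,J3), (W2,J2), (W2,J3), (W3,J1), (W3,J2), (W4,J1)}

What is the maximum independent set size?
Maximum independent set = 4

By König's theorem:
- Min vertex cover = Max matching = 3
- Max independent set = Total vertices - Min vertex cover
- Max independent set = 7 - 3 = 4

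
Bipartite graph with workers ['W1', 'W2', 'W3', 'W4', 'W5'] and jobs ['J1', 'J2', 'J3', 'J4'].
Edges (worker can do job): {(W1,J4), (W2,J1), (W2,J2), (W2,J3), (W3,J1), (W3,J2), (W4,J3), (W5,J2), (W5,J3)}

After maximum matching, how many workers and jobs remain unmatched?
Unmatched: 1 workers, 0 jobs

Maximum matching size: 4
Workers: 5 total, 4 matched, 1 unmatched
Jobs: 4 total, 4 matched, 0 unmatched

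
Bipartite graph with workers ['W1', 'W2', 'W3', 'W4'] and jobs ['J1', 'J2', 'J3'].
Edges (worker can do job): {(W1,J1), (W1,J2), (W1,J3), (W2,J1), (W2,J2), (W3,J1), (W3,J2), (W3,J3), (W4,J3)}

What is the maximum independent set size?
Maximum independent set = 4

By König's theorem:
- Min vertex cover = Max matching = 3
- Max independent set = Total vertices - Min vertex cover
- Max independent set = 7 - 3 = 4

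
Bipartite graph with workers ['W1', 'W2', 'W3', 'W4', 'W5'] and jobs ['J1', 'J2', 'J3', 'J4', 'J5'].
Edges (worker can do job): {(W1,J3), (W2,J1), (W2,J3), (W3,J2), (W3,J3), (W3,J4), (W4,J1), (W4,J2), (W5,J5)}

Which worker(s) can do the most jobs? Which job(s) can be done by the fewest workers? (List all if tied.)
Most versatile: W3 (3 jobs); Least covered: J4, J5 (1 workers)

Worker degrees (jobs they can do): W1:1, W2:2, W3:3, W4:2, W5:1
Job degrees (workers who can do it): J1:2, J2:2, J3:3, J4:1, J5:1

Maximum worker degree is 3, achieved by: W3
Minimum job degree is 1, achieved by: J4, J5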